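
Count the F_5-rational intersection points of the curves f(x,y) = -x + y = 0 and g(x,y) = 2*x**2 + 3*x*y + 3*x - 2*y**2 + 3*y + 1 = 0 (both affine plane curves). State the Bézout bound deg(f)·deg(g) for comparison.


Common zeros: {(1, 1), (2, 2)}; count = 2; Bézout bound = 2.

deg(f) = 1, deg(g) = 2, so Bézout bound = 2.
Scan x ∈ F_5. For each x, list the y ∈ F_5 with f(x, y) ≡ 0 and those with g(x, y) ≡ 0 (mod 5); the common zeros in that column are the intersection.
  x = 0: f ≡ 0 at y ∈ {0}; g ≡ 0 at y ∈ ∅; common: ∅.
  x = 1: f ≡ 0 at y ∈ {1}; g ≡ 0 at y ∈ {1, 2}; common: {1}.
  x = 2: f ≡ 0 at y ∈ {2}; g ≡ 0 at y ∈ {0, 2}; common: {2}.
  x = 3: f ≡ 0 at y ∈ {3}; g ≡ 0 at y ∈ ∅; common: ∅.
  x = 4: f ≡ 0 at y ∈ {4}; g ≡ 0 at y ∈ {0}; common: ∅.
Collecting: common zeros = {(1, 1), (2, 2)}, so the count is 2.
Comparison with the Bézout bound: 2 ≤ 2 = deg(f)·deg(g), as expected for curves with no common component (the bound is attained).


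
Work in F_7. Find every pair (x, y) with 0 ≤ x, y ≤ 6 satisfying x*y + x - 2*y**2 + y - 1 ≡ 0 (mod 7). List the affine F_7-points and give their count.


Affine F_7-points: {(0, 2), (1, 0), (1, 1), (3, 4), (3, 5), (4, 3)}; count = 6.

For each of the 49 pairs (x, y) ∈ F_7², evaluate f(x, y) mod 7. Record the zeros.
  x = 0: [0↦6, 1↦5, 2↦0, 3↦5, 4↦6, 5↦3, 6↦3]  zeros at y ∈ {2}
  x = 1: [0↦0, 1↦0, 2↦3, 3↦2, 4↦4, 5↦2, 6↦3]  zeros at y ∈ {0, 1}
  x = 2: [0↦1, 1↦2, 2↦6, 3↦6, 4↦2, 5↦1, 6↦3]  zeros at y ∈ ∅
  x = 3: [0↦2, 1↦4, 2↦2, 3↦3, 4↦0, 5↦0, 6↦3]  zeros at y ∈ {4, 5}
  x = 4: [0↦3, 1↦6, 2↦5, 3↦0, 4↦5, 5↦6, 6↦3]  zeros at y ∈ {3}
  x = 5: [0↦4, 1↦1, 2↦1, 3↦4, 4↦3, 5↦5, 6↦3]  zeros at y ∈ ∅
  x = 6: [0↦5, 1↦3, 2↦4, 3↦1, 4↦1, 5↦4, 6↦3]  zeros at y ∈ ∅
Collecting zeros: affine points = {(0, 2), (1, 0), (1, 1), (3, 4), (3, 5), (4, 3)}.
Total count |C(F_7)_aff| = 6.


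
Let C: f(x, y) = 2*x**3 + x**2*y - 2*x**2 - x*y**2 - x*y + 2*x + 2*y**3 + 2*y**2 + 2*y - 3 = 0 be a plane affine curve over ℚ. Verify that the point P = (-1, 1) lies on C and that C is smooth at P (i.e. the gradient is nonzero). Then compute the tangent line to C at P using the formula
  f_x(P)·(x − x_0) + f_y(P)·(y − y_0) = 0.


Tangent line at P: 8*x + 16*y - 8 = 0.

Step 1: f(-1, 1) = 0, so P lies on C.
Step 2: partial derivatives
  f_x(x, y) = 6*x**2 + 2*x*y - 4*x - y**2 - y + 2, f_y(x, y) = x**2 - 2*x*y - x + 6*y**2 + 4*y + 2.
  f_x(P) = 8, f_y(P) = 16 (gradient nonzero, so P is smooth).
Step 3: tangent line at P: 8·(x − -1) + 16·(y − 1) = 0.
Expanding: 8*x + 16*y - 8 = 0.


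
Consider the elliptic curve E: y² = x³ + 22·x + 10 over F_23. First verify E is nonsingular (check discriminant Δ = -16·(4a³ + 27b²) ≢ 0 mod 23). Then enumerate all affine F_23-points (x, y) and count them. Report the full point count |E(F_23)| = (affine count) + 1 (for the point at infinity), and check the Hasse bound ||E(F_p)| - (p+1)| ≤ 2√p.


Affine points = {(2, 4), (2, 19), (4, 1), (4, 22), (6, 6), (6, 17), (7, 1), (7, 22), (8, 10), (8, 13), (12, 1), (12, 22), (13, 3), (13, 20), (14, 7), (14, 16), (15, 9), (15, 14), (20, 3), (20, 20), (21, 2), (21, 21)}; affine count = 22; |E(F_23)| = 23.

Discriminant check: Δ ∝ 4a³ + 27b² = 4·22³ + 27·10² = 4·10648 + 27·100 ≡ 5 (mod 23). Nonzero ⇒ E is nonsingular.
For each x ∈ F_23, compute rhs = x³ + 22·x + 10 mod 23, then count y ∈ F_23 with y² ≡ rhs.
  x = 0: rhs = 10, matching y values: none (0 points).
  x = 1: rhs = 10, matching y values: none (0 points).
  x = 2: rhs = 16, matching y values: 4, 19 (2 points).
  x = 3: rhs = 11, matching y values: none (0 points).
  x = 4: rhs = 1, matching y values: 1, 22 (2 points).
  x = 5: rhs = 15, matching y values: none (0 points).
  x = 6: rhs = 13, matching y values: 6, 17 (2 points).
  x = 7: rhs = 1, matching y values: 1, 22 (2 points).
  x = 8: rhs = 8, matching y values: 10, 13 (2 points).
  x = 9: rhs = 17, matching y values: none (0 points).
  x = 10: rhs = 11, matching y values: none (0 points).
  x = 11: rhs = 19, matching y values: none (0 points).
  x = 12: rhs = 1, matching y values: 1, 22 (2 points).
  x = 13: rhs = 9, matching y values: 3, 20 (2 points).
  x = 14: rhs = 3, matching y values: 7, 16 (2 points).
  x = 15: rhs = 12, matching y values: 9, 14 (2 points).
  x = 16: rhs = 19, matching y values: none (0 points).
  x = 17: rhs = 7, matching y values: none (0 points).
  x = 18: rhs = 5, matching y values: none (0 points).
  x = 19: rhs = 19, matching y values: none (0 points).
  x = 20: rhs = 9, matching y values: 3, 20 (2 points).
  x = 21: rhs = 4, matching y values: 2, 21 (2 points).
  x = 22: rhs = 10, matching y values: none (0 points).
Total affine count: 22.
Full point count |E(F_23)| = 22 + 1 = 23.
Hasse bound: |23 − (23+1)| = |-1| = 1 ≤ 2√23 ≈ 9.5917 ✓.


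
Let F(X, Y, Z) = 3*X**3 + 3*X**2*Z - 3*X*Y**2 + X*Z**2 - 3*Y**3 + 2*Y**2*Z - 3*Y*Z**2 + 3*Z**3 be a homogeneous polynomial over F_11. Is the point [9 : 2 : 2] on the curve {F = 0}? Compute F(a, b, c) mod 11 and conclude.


F(9,2,2) ≡ 8 (mod 11); P is NOT on the curve.

Evaluate F(9, 2, 2) term-by-term (mod 11).
  3*X**3 ↦ 3·729·1·1 = 2187
  3*X**2*Z ↦ 3·81·1·2 = 486
  -3*X*Y**2 ↦ -3·9·4·1 = -108
  X*Z**2 ↦ 1·9·1·4 = 36
  -3*Y**3 ↦ -3·1·8·1 = -24
  2*Y**2*Z ↦ 2·1·4·2 = 16
  -3*Y*Z**2 ↦ -3·1·2·4 = -24
  3*Z**3 ↦ 3·1·1·8 = 24
Sum: F(9, 2, 2) = (2187) + (486) + (-108) + (36) + (-24) + (16) + (-24) + (24) = 2593.
Reducing mod 11: 2593 ≡ 8 (mod 11).
Since F(a, b, c) ≡ 8 ≠ 0 (mod 11), P does NOT lie on the curve.


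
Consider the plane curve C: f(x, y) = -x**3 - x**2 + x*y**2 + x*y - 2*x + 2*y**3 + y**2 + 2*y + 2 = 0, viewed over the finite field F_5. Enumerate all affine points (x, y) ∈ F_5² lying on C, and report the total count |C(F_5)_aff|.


Affine F_5-points: {(1, 1), (1, 4), (2, 1), (3, 0), (3, 3)}; count = 5.

For each of the 25 pairs (x, y) ∈ F_5², evaluate f(x, y) mod 5. Record the zeros.
  x = 0: [0↦2, 1↦2, 2↦1, 3↦1, 4↦4]  zeros at y ∈ ∅
  x = 1: [0↦3, 1↦0, 2↦3, 3↦4, 4↦0]  zeros at y ∈ {1, 4}
  x = 2: [0↦1, 1↦0, 2↦2, 3↦4, 4↦3]  zeros at y ∈ {1}
  x = 3: [0↦0, 1↦1, 2↦2, 3↦0, 4↦2]  zeros at y ∈ {0, 3}
  x = 4: [0↦4, 1↦2, 2↦2, 3↦1, 4↦1]  zeros at y ∈ ∅
Collecting zeros: affine points = {(1, 1), (1, 4), (2, 1), (3, 0), (3, 3)}.
Total count |C(F_5)_aff| = 5.


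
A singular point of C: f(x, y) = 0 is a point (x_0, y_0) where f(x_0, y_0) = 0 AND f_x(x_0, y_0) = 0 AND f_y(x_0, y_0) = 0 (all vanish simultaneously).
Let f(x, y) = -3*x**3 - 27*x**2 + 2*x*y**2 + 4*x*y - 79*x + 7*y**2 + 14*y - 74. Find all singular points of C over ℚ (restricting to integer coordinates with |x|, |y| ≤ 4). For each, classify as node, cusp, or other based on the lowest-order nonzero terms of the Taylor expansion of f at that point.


Singular points: {(-3, -1)}; classification: cusp.

Compute partial derivatives:
  f_x = -9*x**2 - 54*x + 2*y**2 + 4*y - 79.
  f_y = 4*x*y + 4*x + 14*y + 14.
Scan x_0 ∈ {−4, ..., 4}. For each x_0, f_y(x_0, y) is a polynomial in y; find its integer roots y ∈ {−4, ..., 4}, then test f_x and f at those candidates.
  x = -4: f_y(-4, y) = -2*y - 2; vanishes at y ∈ {-1}. (-4, -1): f_x = -9 ≠ 0.
  x = -3: f_y(-3, y) = 2*y + 2; vanishes at y ∈ {-1}. (-3, -1): f_x = 0, f = 0 — SINGULAR.
  x = -2: f_y(-2, y) = 6*y + 6; vanishes at y ∈ {-1}. (-2, -1): f_x = -9 ≠ 0.
  x = -1: f_y(-1, y) = 10*y + 10; vanishes at y ∈ {-1}. (-1, -1): f_x = -36 ≠ 0.
  x = 0: f_y(0, y) = 14*y + 14; vanishes at y ∈ {-1}. (0, -1): f_x = -81 ≠ 0.
  x = 1: f_y(1, y) = 18*y + 18; vanishes at y ∈ {-1}. (1, -1): f_x = -144 ≠ 0.
  x = 2: f_y(2, y) = 22*y + 22; vanishes at y ∈ {-1}. (2, -1): f_x = -225 ≠ 0.
  x = 3: f_y(3, y) = 26*y + 26; vanishes at y ∈ {-1}. (3, -1): f_x = -324 ≠ 0.
  x = 4: f_y(4, y) = 30*y + 30; vanishes at y ∈ {-1}. (4, -1): f_x = -441 ≠ 0.
Only singular point on the grid: (-3, -1).
Classify: substitute x = -3 + u, y = -1 + v and expand: f = -3*u**3 + 2*u*v**2 + v**2.
No constant or linear terms (consistent with a singular point). Quadratic part: v**2. Cubic part: -3*u**3 + 2*u*v**2.
The quadratic part v**2 is a perfect square, so there is a single (double) tangent line v = 0, i.e. y = -1. Restricting the cubic part to that line (v = 0) leaves -3*u**3 ≠ 0, so f is not divisible by v and the branch is v² ≈ 3*u**3 to lowest order — this is a cusp.
Classification: cusp.


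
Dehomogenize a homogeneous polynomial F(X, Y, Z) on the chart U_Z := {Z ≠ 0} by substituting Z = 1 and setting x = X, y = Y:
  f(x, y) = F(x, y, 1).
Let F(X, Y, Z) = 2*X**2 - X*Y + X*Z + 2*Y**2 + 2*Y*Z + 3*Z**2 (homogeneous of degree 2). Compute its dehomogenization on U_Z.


f(x, y) = 2*x**2 - x*y + x + 2*y**2 + 2*y + 3

On U_Z we set Z = 1. Each monomial c·X^i·Y^j·Z^k in F becomes c·x^i·y^j·1^k = c·x^i·y^j.
Substituting Z = 1: F(X, Y, 1) = 2*x**2 - x*y + x + 2*y**2 + 2*y + 3.
Note: deg(f) ≤ deg(F) = 2; strict inequality happens when F is divisible by Z (lost terms).


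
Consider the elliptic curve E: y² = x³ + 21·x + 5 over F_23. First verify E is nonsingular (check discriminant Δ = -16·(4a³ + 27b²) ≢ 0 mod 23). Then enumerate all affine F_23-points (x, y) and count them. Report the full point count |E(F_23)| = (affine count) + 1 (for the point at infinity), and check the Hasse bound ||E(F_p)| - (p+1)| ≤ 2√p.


Affine points = {(1, 2), (1, 21), (2, 3), (2, 20), (3, 7), (3, 16), (6, 5), (6, 18), (7, 9), (7, 14), (8, 8), (8, 15), (9, 7), (9, 16), (11, 7), (11, 16), (17, 10), (17, 13), (19, 8), (19, 15), (21, 1), (21, 22), (22, 11), (22, 12)}; affine count = 24; |E(F_23)| = 25.

Discriminant check: Δ ∝ 4a³ + 27b² = 4·21³ + 27·5² = 4·9261 + 27·25 ≡ 22 (mod 23). Nonzero ⇒ E is nonsingular.
For each x ∈ F_23, compute rhs = x³ + 21·x + 5 mod 23, then count y ∈ F_23 with y² ≡ rhs.
  x = 0: rhs = 5, matching y values: none (0 points).
  x = 1: rhs = 4, matching y values: 2, 21 (2 points).
  x = 2: rhs = 9, matching y values: 3, 20 (2 points).
  x = 3: rhs = 3, matching y values: 7, 16 (2 points).
  x = 4: rhs = 15, matching y values: none (0 points).
  x = 5: rhs = 5, matching y values: none (0 points).
  x = 6: rhs = 2, matching y values: 5, 18 (2 points).
  x = 7: rhs = 12, matching y values: 9, 14 (2 points).
  x = 8: rhs = 18, matching y values: 8, 15 (2 points).
  x = 9: rhs = 3, matching y values: 7, 16 (2 points).
  x = 10: rhs = 19, matching y values: none (0 points).
  x = 11: rhs = 3, matching y values: 7, 16 (2 points).
  x = 12: rhs = 7, matching y values: none (0 points).
  x = 13: rhs = 14, matching y values: none (0 points).
  x = 14: rhs = 7, matching y values: none (0 points).
  x = 15: rhs = 15, matching y values: none (0 points).
  x = 16: rhs = 21, matching y values: none (0 points).
  x = 17: rhs = 8, matching y values: 10, 13 (2 points).
  x = 18: rhs = 5, matching y values: none (0 points).
  x = 19: rhs = 18, matching y values: 8, 15 (2 points).
  x = 20: rhs = 7, matching y values: none (0 points).
  x = 21: rhs = 1, matching y values: 1, 22 (2 points).
  x = 22: rhs = 6, matching y values: 11, 12 (2 points).
Total affine count: 24.
Full point count |E(F_23)| = 24 + 1 = 25.
Hasse bound: |25 − (23+1)| = |1| = 1 ≤ 2√23 ≈ 9.5917 ✓.


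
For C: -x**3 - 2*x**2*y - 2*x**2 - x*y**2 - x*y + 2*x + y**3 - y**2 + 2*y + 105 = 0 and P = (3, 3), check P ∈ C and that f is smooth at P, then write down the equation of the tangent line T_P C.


Tangent line at P: -85*x - 16*y + 303 = 0.

Step 1: f(3, 3) = 0, so P lies on C.
Step 2: partial derivatives
  f_x(x, y) = -3*x**2 - 4*x*y - 4*x - y**2 - y + 2, f_y(x, y) = -2*x**2 - 2*x*y - x + 3*y**2 - 2*y + 2.
  f_x(P) = -85, f_y(P) = -16 (gradient nonzero, so P is smooth).
Step 3: tangent line at P: -85·(x − 3) + -16·(y − 3) = 0.
Expanding: -85*x - 16*y + 303 = 0.


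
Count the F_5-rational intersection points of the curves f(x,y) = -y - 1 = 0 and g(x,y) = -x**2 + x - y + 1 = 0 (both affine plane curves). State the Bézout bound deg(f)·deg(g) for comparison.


Common zeros: {(2, 4), (4, 4)}; count = 2; Bézout bound = 2.

deg(f) = 1, deg(g) = 2, so Bézout bound = 2.
Scan x ∈ F_5. For each x, list the y ∈ F_5 with f(x, y) ≡ 0 and those with g(x, y) ≡ 0 (mod 5); the common zeros in that column are the intersection.
  x = 0: f ≡ 0 at y ∈ {4}; g ≡ 0 at y ∈ {1}; common: ∅.
  x = 1: f ≡ 0 at y ∈ {4}; g ≡ 0 at y ∈ {1}; common: ∅.
  x = 2: f ≡ 0 at y ∈ {4}; g ≡ 0 at y ∈ {4}; common: {4}.
  x = 3: f ≡ 0 at y ∈ {4}; g ≡ 0 at y ∈ {0}; common: ∅.
  x = 4: f ≡ 0 at y ∈ {4}; g ≡ 0 at y ∈ {4}; common: {4}.
Collecting: common zeros = {(2, 4), (4, 4)}, so the count is 2.
Comparison with the Bézout bound: 2 ≤ 2 = deg(f)·deg(g), as expected for curves with no common component (the bound is attained).


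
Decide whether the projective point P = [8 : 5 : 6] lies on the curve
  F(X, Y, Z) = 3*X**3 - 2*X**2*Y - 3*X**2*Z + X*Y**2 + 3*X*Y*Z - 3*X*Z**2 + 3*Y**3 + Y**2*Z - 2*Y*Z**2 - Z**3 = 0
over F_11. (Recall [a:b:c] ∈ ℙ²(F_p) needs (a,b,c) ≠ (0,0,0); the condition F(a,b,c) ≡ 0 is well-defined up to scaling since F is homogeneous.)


F(8,5,6) ≡ 2 (mod 11); P is NOT on the curve.

Evaluate F(8, 5, 6) term-by-term (mod 11).
  3*X**3 ↦ 3·512·1·1 = 1536
  -2*X**2*Y ↦ -2·64·5·1 = -640
  -3*X**2*Z ↦ -3·64·1·6 = -1152
  X*Y**2 ↦ 1·8·25·1 = 200
  3*X*Y*Z ↦ 3·8·5·6 = 720
  -3*X*Z**2 ↦ -3·8·1·36 = -864
  3*Y**3 ↦ 3·1·125·1 = 375
  Y**2*Z ↦ 1·1·25·6 = 150
  -2*Y*Z**2 ↦ -2·1·5·36 = -360
  -Z**3 ↦ -1·1·1·216 = -216
Sum: F(8, 5, 6) = (1536) + (-640) + (-1152) + (200) + (720) + (-864) + (375) + (150) + (-360) + (-216) = -251.
Reducing mod 11: -251 ≡ 2 (mod 11).
Since F(a, b, c) ≡ 2 ≠ 0 (mod 11), P does NOT lie on the curve.


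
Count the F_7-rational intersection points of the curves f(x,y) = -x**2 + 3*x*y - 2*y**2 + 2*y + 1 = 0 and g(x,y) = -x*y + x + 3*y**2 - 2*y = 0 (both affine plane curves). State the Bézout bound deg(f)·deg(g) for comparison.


Common zeros: {(1, 6)}; count = 1; Bézout bound = 4.

deg(f) = 2, deg(g) = 2, so Bézout bound = 4.
Scan x ∈ F_7. For each x, list the y ∈ F_7 with f(x, y) ≡ 0 and those with g(x, y) ≡ 0 (mod 7); the common zeros in that column are the intersection.
  x = 0: f ≡ 0 at y ∈ ∅; g ≡ 0 at y ∈ {0, 3}; common: ∅.
  x = 1: f ≡ 0 at y ∈ {0, 6}; g ≡ 0 at y ∈ {2, 6}; common: {6}.
  x = 2: f ≡ 0 at y ∈ ∅; g ≡ 0 at y ∈ ∅; common: ∅.
  x = 3: f ≡ 0 at y ∈ {3, 6}; g ≡ 0 at y ∈ ∅; common: ∅.
  x = 4: f ≡ 0 at y ∈ ∅; g ≡ 0 at y ∈ {4, 5}; common: ∅.
  x = 5: f ≡ 0 at y ∈ ∅; g ≡ 0 at y ∈ ∅; common: ∅.
  x = 6: f ≡ 0 at y ∈ {0, 3}; g ≡ 0 at y ∈ ∅; common: ∅.
Collecting: common zeros = {(1, 6)}, so the count is 1.
Comparison with the Bézout bound: 1 ≤ 4 = deg(f)·deg(g), as expected for curves with no common component (the affine F_7-count falls short of the bound because intersections may lie at infinity, over extension fields, or carry multiplicity).


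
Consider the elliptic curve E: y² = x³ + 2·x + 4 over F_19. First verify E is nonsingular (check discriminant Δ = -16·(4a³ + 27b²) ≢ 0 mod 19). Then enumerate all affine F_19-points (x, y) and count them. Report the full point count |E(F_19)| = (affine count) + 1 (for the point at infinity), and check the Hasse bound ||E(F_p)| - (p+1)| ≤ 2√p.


Affine points = {(0, 2), (0, 17), (1, 8), (1, 11), (2, 4), (2, 15), (4, 0), (5, 5), (5, 14), (6, 2), (6, 17), (7, 0), (8, 0), (10, 6), (10, 13), (13, 2), (13, 17), (16, 3), (16, 16), (17, 7), (17, 12), (18, 1), (18, 18)}; affine count = 23; |E(F_19)| = 24.

Discriminant check: Δ ∝ 4a³ + 27b² = 4·2³ + 27·4² = 4·8 + 27·16 ≡ 8 (mod 19). Nonzero ⇒ E is nonsingular.
For each x ∈ F_19, compute rhs = x³ + 2·x + 4 mod 19, then count y ∈ F_19 with y² ≡ rhs.
  x = 0: rhs = 4, matching y values: 2, 17 (2 points).
  x = 1: rhs = 7, matching y values: 8, 11 (2 points).
  x = 2: rhs = 16, matching y values: 4, 15 (2 points).
  x = 3: rhs = 18, matching y values: none (0 points).
  x = 4: rhs = 0, matching y values: 0 (1 points).
  x = 5: rhs = 6, matching y values: 5, 14 (2 points).
  x = 6: rhs = 4, matching y values: 2, 17 (2 points).
  x = 7: rhs = 0, matching y values: 0 (1 points).
  x = 8: rhs = 0, matching y values: 0 (1 points).
  x = 9: rhs = 10, matching y values: none (0 points).
  x = 10: rhs = 17, matching y values: 6, 13 (2 points).
  x = 11: rhs = 8, matching y values: none (0 points).
  x = 12: rhs = 8, matching y values: none (0 points).
  x = 13: rhs = 4, matching y values: 2, 17 (2 points).
  x = 14: rhs = 2, matching y values: none (0 points).
  x = 15: rhs = 8, matching y values: none (0 points).
  x = 16: rhs = 9, matching y values: 3, 16 (2 points).
  x = 17: rhs = 11, matching y values: 7, 12 (2 points).
  x = 18: rhs = 1, matching y values: 1, 18 (2 points).
Total affine count: 23.
Full point count |E(F_19)| = 23 + 1 = 24.
Hasse bound: |24 − (19+1)| = |4| = 4 ≤ 2√19 ≈ 8.7178 ✓.


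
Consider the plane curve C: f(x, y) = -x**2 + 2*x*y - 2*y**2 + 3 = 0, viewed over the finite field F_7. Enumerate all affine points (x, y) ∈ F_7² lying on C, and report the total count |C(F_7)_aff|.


Affine F_7-points: {(2, 3), (2, 6), (3, 4), (3, 6), (4, 1), (4, 3), (5, 1), (5, 4)}; count = 8.

For each of the 49 pairs (x, y) ∈ F_7², evaluate f(x, y) mod 7. Record the zeros.
  x = 0: [0↦3, 1↦1, 2↦2, 3↦6, 4↦6, 5↦2, 6↦1]  zeros at y ∈ ∅
  x = 1: [0↦2, 1↦2, 2↦5, 3↦4, 4↦6, 5↦4, 6↦5]  zeros at y ∈ ∅
  x = 2: [0↦6, 1↦1, 2↦6, 3↦0, 4↦4, 5↦4, 6↦0]  zeros at y ∈ {3, 6}
  x = 3: [0↦1, 1↦5, 2↦5, 3↦1, 4↦0, 5↦2, 6↦0]  zeros at y ∈ {4, 6}
  x = 4: [0↦1, 1↦0, 2↦2, 3↦0, 4↦1, 5↦5, 6↦5]  zeros at y ∈ {1, 3}
  x = 5: [0↦6, 1↦0, 2↦4, 3↦4, 4↦0, 5↦6, 6↦1]  zeros at y ∈ {1, 4}
  x = 6: [0↦2, 1↦5, 2↦4, 3↦6, 4↦4, 5↦5, 6↦2]  zeros at y ∈ ∅
Collecting zeros: affine points = {(2, 3), (2, 6), (3, 4), (3, 6), (4, 1), (4, 3), (5, 1), (5, 4)}.
Total count |C(F_7)_aff| = 8.


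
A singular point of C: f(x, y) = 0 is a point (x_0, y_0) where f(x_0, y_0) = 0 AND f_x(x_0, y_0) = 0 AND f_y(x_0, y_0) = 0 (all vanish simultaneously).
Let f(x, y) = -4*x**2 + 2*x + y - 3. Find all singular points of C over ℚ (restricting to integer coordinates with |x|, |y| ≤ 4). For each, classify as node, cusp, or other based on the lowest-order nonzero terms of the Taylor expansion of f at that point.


No singular points in the scanned grid; C is smooth there.

Compute partial derivatives:
  f_x = 2 - 8*x.
  f_y = 1.
f_y = 1 is a nonzero constant, so f_y never vanishes: no point (x, y) can satisfy f = f_x = f_y = 0. In particular no (x, y) ∈ {−4, ..., 4}² is singular; the curve is smooth.


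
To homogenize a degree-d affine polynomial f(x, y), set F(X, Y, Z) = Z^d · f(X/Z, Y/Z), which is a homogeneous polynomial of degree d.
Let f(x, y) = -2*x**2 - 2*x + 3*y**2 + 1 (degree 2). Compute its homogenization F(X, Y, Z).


F(X, Y, Z) = -2*X**2 - 2*X*Z + 3*Y**2 + Z**2

deg(f) = 2.
Substitute x = X/Z, y = Y/Z into f, then multiply by Z^2.
  monomial -2·x^2·y^0 ↦ -2·X^2·Y^0·Z^0.
  monomial -2·x^1·y^0 ↦ -2·X^1·Y^0·Z^1.
  monomial 3·x^0·y^2 ↦ 3·X^0·Y^2·Z^0.
  monomial 1·x^0·y^0 ↦ 1·X^0·Y^0·Z^2.
Collecting: F(X, Y, Z) = -2*X**2 - 2*X*Z + 3*Y**2 + Z**2.


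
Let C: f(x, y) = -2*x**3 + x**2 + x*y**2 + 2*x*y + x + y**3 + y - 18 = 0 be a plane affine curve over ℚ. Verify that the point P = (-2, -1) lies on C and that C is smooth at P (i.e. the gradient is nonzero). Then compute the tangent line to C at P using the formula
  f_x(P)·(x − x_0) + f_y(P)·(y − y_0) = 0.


Tangent line at P: -28*x + 4*y - 52 = 0.

Step 1: f(-2, -1) = 0, so P lies on C.
Step 2: partial derivatives
  f_x(x, y) = -6*x**2 + 2*x + y**2 + 2*y + 1, f_y(x, y) = 2*x*y + 2*x + 3*y**2 + 1.
  f_x(P) = -28, f_y(P) = 4 (gradient nonzero, so P is smooth).
Step 3: tangent line at P: -28·(x − -2) + 4·(y − -1) = 0.
Expanding: -28*x + 4*y - 52 = 0.


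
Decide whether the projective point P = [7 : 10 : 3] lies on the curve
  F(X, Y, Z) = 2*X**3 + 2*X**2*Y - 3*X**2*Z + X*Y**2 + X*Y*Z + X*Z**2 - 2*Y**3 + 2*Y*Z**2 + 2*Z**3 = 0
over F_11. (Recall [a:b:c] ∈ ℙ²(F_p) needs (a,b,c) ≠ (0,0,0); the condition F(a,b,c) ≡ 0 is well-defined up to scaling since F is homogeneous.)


F(7,10,3) ≡ 3 (mod 11); P is NOT on the curve.

Evaluate F(7, 10, 3) term-by-term (mod 11).
  2*X**3 ↦ 2·343·1·1 = 686
  2*X**2*Y ↦ 2·49·10·1 = 980
  -3*X**2*Z ↦ -3·49·1·3 = -441
  X*Y**2 ↦ 1·7·100·1 = 700
  X*Y*Z ↦ 1·7·10·3 = 210
  X*Z**2 ↦ 1·7·1·9 = 63
  -2*Y**3 ↦ -2·1·1000·1 = -2000
  2*Y*Z**2 ↦ 2·1·10·9 = 180
  2*Z**3 ↦ 2·1·1·27 = 54
Sum: F(7, 10, 3) = (686) + (980) + (-441) + (700) + (210) + (63) + (-2000) + (180) + (54) = 432.
Reducing mod 11: 432 ≡ 3 (mod 11).
Since F(a, b, c) ≡ 3 ≠ 0 (mod 11), P does NOT lie on the curve.


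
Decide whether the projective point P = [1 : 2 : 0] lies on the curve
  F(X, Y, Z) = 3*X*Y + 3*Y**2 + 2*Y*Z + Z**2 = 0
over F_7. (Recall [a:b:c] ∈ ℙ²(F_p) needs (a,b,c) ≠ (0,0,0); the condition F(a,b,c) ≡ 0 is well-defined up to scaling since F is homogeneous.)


F(1,2,0) ≡ 4 (mod 7); P is NOT on the curve.

Evaluate F(1, 2, 0) term-by-term (mod 7).
  3*X*Y ↦ 3·1·2·1 = 6
  3*Y**2 ↦ 3·1·4·1 = 12
  2*Y*Z ↦ 2·1·2·0 = 0
  Z**2 ↦ 1·1·1·0 = 0
Sum: F(1, 2, 0) = (6) + (12) + (0) + (0) = 18.
Reducing mod 7: 18 ≡ 4 (mod 7).
Since F(a, b, c) ≡ 4 ≠ 0 (mod 7), P does NOT lie on the curve.


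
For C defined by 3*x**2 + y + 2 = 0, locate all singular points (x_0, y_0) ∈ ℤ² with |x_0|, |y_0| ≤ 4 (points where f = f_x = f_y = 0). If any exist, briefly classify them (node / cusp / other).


No singular points in the scanned grid; C is smooth there.

Compute partial derivatives:
  f_x = 6*x.
  f_y = 1.
f_y = 1 is a nonzero constant, so f_y never vanishes: no point (x, y) can satisfy f = f_x = f_y = 0. In particular no (x, y) ∈ {−4, ..., 4}² is singular; the curve is smooth.


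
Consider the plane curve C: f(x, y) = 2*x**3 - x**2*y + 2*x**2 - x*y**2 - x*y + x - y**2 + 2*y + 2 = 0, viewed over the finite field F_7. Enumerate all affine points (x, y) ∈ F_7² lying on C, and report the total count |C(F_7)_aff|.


Affine F_7-points: {(1, 0), (2, 0), (2, 1), (3, 0), (3, 1), (4, 4), (4, 5), (5, 1), (5, 6), (6, 3)}; count = 10.

For each of the 49 pairs (x, y) ∈ F_7², evaluate f(x, y) mod 7. Record the zeros.
  x = 0: [0↦2, 1↦3, 2↦2, 3↦6, 4↦1, 5↦1, 6↦6]  zeros at y ∈ ∅
  x = 1: [0↦0, 1↦5, 2↦6, 3↦3, 4↦3, 5↦6, 6↦5]  zeros at y ∈ {0}
  x = 2: [0↦0, 1↦0, 2↦1, 3↦3, 4↦6, 5↦3, 6↦1]  zeros at y ∈ {0, 1}
  x = 3: [0↦0, 1↦0, 2↦6, 3↦4, 4↦1, 5↦4, 6↦6]  zeros at y ∈ {0, 1}
  x = 4: [0↦5, 1↦3, 2↦5, 3↦4, 4↦0, 5↦0, 6↦4]  zeros at y ∈ {4, 5}
  x = 5: [0↦6, 1↦0, 2↦3, 3↦1, 4↦1, 5↦3, 6↦0]  zeros at y ∈ {1, 6}
  x = 6: [0↦1, 1↦3, 2↦5, 3↦0, 4↦2, 5↦4, 6↦6]  zeros at y ∈ {3}
Collecting zeros: affine points = {(1, 0), (2, 0), (2, 1), (3, 0), (3, 1), (4, 4), (4, 5), (5, 1), (5, 6), (6, 3)}.
Total count |C(F_7)_aff| = 10.


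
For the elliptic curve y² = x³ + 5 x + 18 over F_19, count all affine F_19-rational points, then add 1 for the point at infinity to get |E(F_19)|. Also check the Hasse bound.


Affine points = {(1, 9), (1, 10), (2, 6), (2, 13), (4, 8), (4, 11), (5, 4), (5, 15), (6, 6), (6, 13), (7, 4), (7, 15), (8, 0), (10, 2), (10, 17), (11, 6), (11, 13), (12, 1), (12, 18), (13, 0), (14, 1), (14, 18), (17, 0)}; affine count = 23; |E(F_19)| = 24.

Discriminant check: Δ ∝ 4a³ + 27b² = 4·5³ + 27·18² = 4·125 + 27·324 ≡ 14 (mod 19). Nonzero ⇒ E is nonsingular.
For each x ∈ F_19, compute rhs = x³ + 5·x + 18 mod 19, then count y ∈ F_19 with y² ≡ rhs.
  x = 0: rhs = 18, matching y values: none (0 points).
  x = 1: rhs = 5, matching y values: 9, 10 (2 points).
  x = 2: rhs = 17, matching y values: 6, 13 (2 points).
  x = 3: rhs = 3, matching y values: none (0 points).
  x = 4: rhs = 7, matching y values: 8, 11 (2 points).
  x = 5: rhs = 16, matching y values: 4, 15 (2 points).
  x = 6: rhs = 17, matching y values: 6, 13 (2 points).
  x = 7: rhs = 16, matching y values: 4, 15 (2 points).
  x = 8: rhs = 0, matching y values: 0 (1 points).
  x = 9: rhs = 13, matching y values: none (0 points).
  x = 10: rhs = 4, matching y values: 2, 17 (2 points).
  x = 11: rhs = 17, matching y values: 6, 13 (2 points).
  x = 12: rhs = 1, matching y values: 1, 18 (2 points).
  x = 13: rhs = 0, matching y values: 0 (1 points).
  x = 14: rhs = 1, matching y values: 1, 18 (2 points).
  x = 15: rhs = 10, matching y values: none (0 points).
  x = 16: rhs = 14, matching y values: none (0 points).
  x = 17: rhs = 0, matching y values: 0 (1 points).
  x = 18: rhs = 12, matching y values: none (0 points).
Total affine count: 23.
Full point count |E(F_19)| = 23 + 1 = 24.
Hasse bound: |24 − (19+1)| = |4| = 4 ≤ 2√19 ≈ 8.7178 ✓.


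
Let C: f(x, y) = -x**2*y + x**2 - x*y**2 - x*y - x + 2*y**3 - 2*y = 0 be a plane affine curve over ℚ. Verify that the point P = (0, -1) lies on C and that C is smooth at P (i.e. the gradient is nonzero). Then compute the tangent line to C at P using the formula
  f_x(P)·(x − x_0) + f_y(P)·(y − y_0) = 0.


Tangent line at P: -x + 4*y + 4 = 0.

Step 1: f(0, -1) = 0, so P lies on C.
Step 2: partial derivatives
  f_x(x, y) = -2*x*y + 2*x - y**2 - y - 1, f_y(x, y) = -x**2 - 2*x*y - x + 6*y**2 - 2.
  f_x(P) = -1, f_y(P) = 4 (gradient nonzero, so P is smooth).
Step 3: tangent line at P: -1·(x − 0) + 4·(y − -1) = 0.
Expanding: -x + 4*y + 4 = 0.


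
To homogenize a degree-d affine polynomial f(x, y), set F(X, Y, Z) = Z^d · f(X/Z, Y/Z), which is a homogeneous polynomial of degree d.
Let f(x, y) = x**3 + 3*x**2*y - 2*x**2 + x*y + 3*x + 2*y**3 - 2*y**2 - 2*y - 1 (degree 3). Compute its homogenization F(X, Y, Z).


F(X, Y, Z) = X**3 + 3*X**2*Y - 2*X**2*Z + X*Y*Z + 3*X*Z**2 + 2*Y**3 - 2*Y**2*Z - 2*Y*Z**2 - Z**3

deg(f) = 3.
Substitute x = X/Z, y = Y/Z into f, then multiply by Z^3.
  monomial 1·x^3·y^0 ↦ 1·X^3·Y^0·Z^0.
  monomial 3·x^2·y^1 ↦ 3·X^2·Y^1·Z^0.
  monomial -2·x^2·y^0 ↦ -2·X^2·Y^0·Z^1.
  monomial 1·x^1·y^1 ↦ 1·X^1·Y^1·Z^1.
  monomial 3·x^1·y^0 ↦ 3·X^1·Y^0·Z^2.
  monomial 2·x^0·y^3 ↦ 2·X^0·Y^3·Z^0.
  monomial -2·x^0·y^2 ↦ -2·X^0·Y^2·Z^1.
  monomial -2·x^0·y^1 ↦ -2·X^0·Y^1·Z^2.
  monomial -1·x^0·y^0 ↦ -1·X^0·Y^0·Z^3.
Collecting: F(X, Y, Z) = X**3 + 3*X**2*Y - 2*X**2*Z + X*Y*Z + 3*X*Z**2 + 2*Y**3 - 2*Y**2*Z - 2*Y*Z**2 - Z**3.


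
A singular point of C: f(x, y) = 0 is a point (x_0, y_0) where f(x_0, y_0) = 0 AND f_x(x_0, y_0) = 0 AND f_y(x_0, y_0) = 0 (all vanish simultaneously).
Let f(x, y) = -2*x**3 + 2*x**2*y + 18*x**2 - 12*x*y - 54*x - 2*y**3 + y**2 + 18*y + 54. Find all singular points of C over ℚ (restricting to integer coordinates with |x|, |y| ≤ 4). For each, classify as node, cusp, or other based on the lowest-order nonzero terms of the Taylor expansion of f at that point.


Singular points: {(3, 0)}; classification: cusp.

Compute partial derivatives:
  f_x = -6*x**2 + 4*x*y + 36*x - 12*y - 54.
  f_y = 2*x**2 - 12*x - 6*y**2 + 2*y + 18.
Scan x_0 ∈ {−4, ..., 4}. For each x_0, f_y(x_0, y) is a polynomial in y; find its integer roots y ∈ {−4, ..., 4}, then test f_x and f at those candidates.
  x = -4: f_y(-4, y) = -6*y**2 + 2*y + 98; no integer root y with |y| ≤ 4.
  x = -3: f_y(-3, y) = -6*y**2 + 2*y + 72; no integer root y with |y| ≤ 4.
  x = -2: f_y(-2, y) = -6*y**2 + 2*y + 50; no integer root y with |y| ≤ 4.
  x = -1: f_y(-1, y) = -6*y**2 + 2*y + 32; no integer root y with |y| ≤ 4.
  x = 0: f_y(0, y) = -6*y**2 + 2*y + 18; no integer root y with |y| ≤ 4.
  x = 1: f_y(1, y) = -6*y**2 + 2*y + 8; vanishes at y ∈ {-1}. (1, -1): f_x = -16 ≠ 0.
  x = 2: f_y(2, y) = -6*y**2 + 2*y + 2; no integer root y with |y| ≤ 4.
  x = 3: f_y(3, y) = -6*y**2 + 2*y; vanishes at y ∈ {0}. (3, 0): f_x = 0, f = 0 — SINGULAR.
  x = 4: f_y(4, y) = -6*y**2 + 2*y + 2; no integer root y with |y| ≤ 4.
Only singular point on the grid: (3, 0).
Classify: substitute x = 3 + u, y = 0 + v and expand: f = -2*u**3 + 2*u**2*v - 2*v**3 + v**2.
No constant or linear terms (consistent with a singular point). Quadratic part: v**2. Cubic part: -2*u**3 + 2*u**2*v - 2*v**3.
The quadratic part v**2 is a perfect square, so there is a single (double) tangent line v = 0, i.e. y = 0. Restricting the cubic part to that line (v = 0) leaves -2*u**3 ≠ 0, so f is not divisible by v and the branch is v² ≈ 2*u**3 to lowest order — this is a cusp.
Classification: cusp.


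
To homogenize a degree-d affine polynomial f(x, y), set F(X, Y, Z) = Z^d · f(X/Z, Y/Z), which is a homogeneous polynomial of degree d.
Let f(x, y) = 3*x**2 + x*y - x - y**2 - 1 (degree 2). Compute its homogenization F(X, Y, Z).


F(X, Y, Z) = 3*X**2 + X*Y - X*Z - Y**2 - Z**2

deg(f) = 2.
Substitute x = X/Z, y = Y/Z into f, then multiply by Z^2.
  monomial 3·x^2·y^0 ↦ 3·X^2·Y^0·Z^0.
  monomial 1·x^1·y^1 ↦ 1·X^1·Y^1·Z^0.
  monomial -1·x^1·y^0 ↦ -1·X^1·Y^0·Z^1.
  monomial -1·x^0·y^2 ↦ -1·X^0·Y^2·Z^0.
  monomial -1·x^0·y^0 ↦ -1·X^0·Y^0·Z^2.
Collecting: F(X, Y, Z) = 3*X**2 + X*Y - X*Z - Y**2 - Z**2.


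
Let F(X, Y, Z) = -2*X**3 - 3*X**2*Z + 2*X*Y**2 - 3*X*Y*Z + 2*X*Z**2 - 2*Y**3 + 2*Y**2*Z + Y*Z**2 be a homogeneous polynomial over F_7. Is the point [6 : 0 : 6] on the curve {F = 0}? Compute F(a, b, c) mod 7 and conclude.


F(6,0,6) ≡ 3 (mod 7); P is NOT on the curve.

Evaluate F(6, 0, 6) term-by-term (mod 7).
  -2*X**3 ↦ -2·216·1·1 = -432
  -3*X**2*Z ↦ -3·36·1·6 = -648
  2*X*Y**2 ↦ 2·6·0·1 = 0
  -3*X*Y*Z ↦ -3·6·0·6 = 0
  2*X*Z**2 ↦ 2·6·1·36 = 432
  -2*Y**3 ↦ -2·1·0·1 = 0
  2*Y**2*Z ↦ 2·1·0·6 = 0
  Y*Z**2 ↦ 1·1·0·36 = 0
Sum: F(6, 0, 6) = (-432) + (-648) + (0) + (0) + (432) + (0) + (0) + (0) = -648.
Reducing mod 7: -648 ≡ 3 (mod 7).
Since F(a, b, c) ≡ 3 ≠ 0 (mod 7), P does NOT lie on the curve.


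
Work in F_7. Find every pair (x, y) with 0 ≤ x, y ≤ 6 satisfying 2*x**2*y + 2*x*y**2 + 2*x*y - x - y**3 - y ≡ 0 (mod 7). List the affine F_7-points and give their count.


Affine F_7-points: {(0, 0), (1, 4), (2, 2), (2, 4), (2, 5), (4, 1), (4, 2), (4, 5), (5, 1)}; count = 9.

For each of the 49 pairs (x, y) ∈ F_7², evaluate f(x, y) mod 7. Record the zeros.
  x = 0: [0↦0, 1↦5, 2↦4, 3↦5, 4↦2, 5↦3, 6↦2]  zeros at y ∈ {0}
  x = 1: [0↦6, 1↦3, 2↦5, 3↦6, 4↦0, 5↦2, 6↦6]  zeros at y ∈ {4}
  x = 2: [0↦5, 1↦5, 2↦0, 3↦5, 4↦0, 5↦0, 6↦6]  zeros at y ∈ {2, 4, 5}
  x = 3: [0↦4, 1↦4, 2↦3, 3↦2, 4↦2, 5↦4, 6↦2]  zeros at y ∈ ∅
  x = 4: [0↦3, 1↦0, 2↦0, 3↦4, 4↦6, 5↦0, 6↦1]  zeros at y ∈ {1, 2, 5}
  x = 5: [0↦2, 1↦0, 2↦5, 3↦4, 4↦5, 5↦2, 6↦3]  zeros at y ∈ {1}
  x = 6: [0↦1, 1↦4, 2↦4, 3↦2, 4↦6, 5↦3, 6↦1]  zeros at y ∈ ∅
Collecting zeros: affine points = {(0, 0), (1, 4), (2, 2), (2, 4), (2, 5), (4, 1), (4, 2), (4, 5), (5, 1)}.
Total count |C(F_7)_aff| = 9.


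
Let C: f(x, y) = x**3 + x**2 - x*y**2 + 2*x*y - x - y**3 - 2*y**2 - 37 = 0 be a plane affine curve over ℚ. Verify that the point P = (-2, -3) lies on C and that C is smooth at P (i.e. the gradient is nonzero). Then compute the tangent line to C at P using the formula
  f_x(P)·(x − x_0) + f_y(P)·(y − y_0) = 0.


Tangent line at P: -8*x - 31*y - 109 = 0.

Step 1: f(-2, -3) = 0, so P lies on C.
Step 2: partial derivatives
  f_x(x, y) = 3*x**2 + 2*x - y**2 + 2*y - 1, f_y(x, y) = -2*x*y + 2*x - 3*y**2 - 4*y.
  f_x(P) = -8, f_y(P) = -31 (gradient nonzero, so P is smooth).
Step 3: tangent line at P: -8·(x − -2) + -31·(y − -3) = 0.
Expanding: -8*x - 31*y - 109 = 0.


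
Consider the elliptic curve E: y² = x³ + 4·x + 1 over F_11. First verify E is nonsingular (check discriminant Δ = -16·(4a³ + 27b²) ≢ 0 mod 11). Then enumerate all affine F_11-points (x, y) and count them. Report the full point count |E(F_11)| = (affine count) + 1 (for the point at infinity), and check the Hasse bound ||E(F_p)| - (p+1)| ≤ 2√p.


Affine points = {(0, 1), (0, 10), (4, 2), (4, 9), (5, 5), (5, 6), (7, 3), (7, 8)}; affine count = 8; |E(F_11)| = 9.

Discriminant check: Δ ∝ 4a³ + 27b² = 4·4³ + 27·1² = 4·64 + 27·1 ≡ 8 (mod 11). Nonzero ⇒ E is nonsingular.
For each x ∈ F_11, compute rhs = x³ + 4·x + 1 mod 11, then count y ∈ F_11 with y² ≡ rhs.
  x = 0: rhs = 1, matching y values: 1, 10 (2 points).
  x = 1: rhs = 6, matching y values: none (0 points).
  x = 2: rhs = 6, matching y values: none (0 points).
  x = 3: rhs = 7, matching y values: none (0 points).
  x = 4: rhs = 4, matching y values: 2, 9 (2 points).
  x = 5: rhs = 3, matching y values: 5, 6 (2 points).
  x = 6: rhs = 10, matching y values: none (0 points).
  x = 7: rhs = 9, matching y values: 3, 8 (2 points).
  x = 8: rhs = 6, matching y values: none (0 points).
  x = 9: rhs = 7, matching y values: none (0 points).
  x = 10: rhs = 7, matching y values: none (0 points).
Total affine count: 8.
Full point count |E(F_11)| = 8 + 1 = 9.
Hasse bound: |9 − (11+1)| = |-3| = 3 ≤ 2√11 ≈ 6.6332 ✓.


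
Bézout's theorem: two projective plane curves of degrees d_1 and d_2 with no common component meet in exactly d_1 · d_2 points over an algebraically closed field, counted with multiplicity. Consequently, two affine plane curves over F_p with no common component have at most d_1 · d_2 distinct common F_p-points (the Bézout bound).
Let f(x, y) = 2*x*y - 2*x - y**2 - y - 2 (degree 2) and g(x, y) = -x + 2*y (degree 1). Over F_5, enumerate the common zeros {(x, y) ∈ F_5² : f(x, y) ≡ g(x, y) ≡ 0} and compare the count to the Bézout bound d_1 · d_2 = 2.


Common zeros: {(1, 3), (4, 2)}; count = 2; Bézout bound = 2.

deg(f) = 2, deg(g) = 1, so Bézout bound = 2.
Scan x ∈ F_5. For each x, list the y ∈ F_5 with f(x, y) ≡ 0 and those with g(x, y) ≡ 0 (mod 5); the common zeros in that column are the intersection.
  x = 0: f ≡ 0 at y ∈ ∅; g ≡ 0 at y ∈ {0}; common: ∅.
  x = 1: f ≡ 0 at y ∈ {3}; g ≡ 0 at y ∈ {3}; common: {3}.
  x = 2: f ≡ 0 at y ∈ {4}; g ≡ 0 at y ∈ {1}; common: ∅.
  x = 3: f ≡ 0 at y ∈ ∅; g ≡ 0 at y ∈ {4}; common: ∅.
  x = 4: f ≡ 0 at y ∈ {0, 2}; g ≡ 0 at y ∈ {2}; common: {2}.
Collecting: common zeros = {(1, 3), (4, 2)}, so the count is 2.
Comparison with the Bézout bound: 2 ≤ 2 = deg(f)·deg(g), as expected for curves with no common component (the bound is attained).


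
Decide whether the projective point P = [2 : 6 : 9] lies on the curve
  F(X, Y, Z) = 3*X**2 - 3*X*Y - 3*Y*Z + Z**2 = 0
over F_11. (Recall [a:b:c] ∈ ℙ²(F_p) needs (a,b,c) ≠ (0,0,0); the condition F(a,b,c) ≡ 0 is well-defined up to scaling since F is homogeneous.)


F(2,6,9) ≡ 5 (mod 11); P is NOT on the curve.

Evaluate F(2, 6, 9) term-by-term (mod 11).
  3*X**2 ↦ 3·4·1·1 = 12
  -3*X*Y ↦ -3·2·6·1 = -36
  -3*Y*Z ↦ -3·1·6·9 = -162
  Z**2 ↦ 1·1·1·81 = 81
Sum: F(2, 6, 9) = (12) + (-36) + (-162) + (81) = -105.
Reducing mod 11: -105 ≡ 5 (mod 11).
Since F(a, b, c) ≡ 5 ≠ 0 (mod 11), P does NOT lie on the curve.


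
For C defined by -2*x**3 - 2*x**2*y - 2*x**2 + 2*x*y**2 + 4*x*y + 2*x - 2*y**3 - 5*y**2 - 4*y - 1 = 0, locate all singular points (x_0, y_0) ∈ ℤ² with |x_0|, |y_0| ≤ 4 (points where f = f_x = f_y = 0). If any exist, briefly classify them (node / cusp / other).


Singular points: {(0, -1)}; classification: cusp.

Compute partial derivatives:
  f_x = -6*x**2 - 4*x*y - 4*x + 2*y**2 + 4*y + 2.
  f_y = -2*x**2 + 4*x*y + 4*x - 6*y**2 - 10*y - 4.
Scan x_0 ∈ {−4, ..., 4}. For each x_0, f_y(x_0, y) is a polynomial in y; find its integer roots y ∈ {−4, ..., 4}, then test f_x and f at those candidates.
  x = -4: f_y(-4, y) = -6*y**2 - 26*y - 52; no integer root y with |y| ≤ 4.
  x = -3: f_y(-3, y) = -6*y**2 - 22*y - 34; no integer root y with |y| ≤ 4.
  x = -2: f_y(-2, y) = -6*y**2 - 18*y - 20; no integer root y with |y| ≤ 4.
  x = -1: f_y(-1, y) = -6*y**2 - 14*y - 10; no integer root y with |y| ≤ 4.
  x = 0: f_y(0, y) = -6*y**2 - 10*y - 4; vanishes at y ∈ {-1}. (0, -1): f_x = 0, f = 0 — SINGULAR.
  x = 1: f_y(1, y) = -6*y**2 - 6*y - 2; no integer root y with |y| ≤ 4.
  x = 2: f_y(2, y) = -6*y**2 - 2*y - 4; no integer root y with |y| ≤ 4.
  x = 3: f_y(3, y) = -6*y**2 + 2*y - 10; no integer root y with |y| ≤ 4.
  x = 4: f_y(4, y) = -6*y**2 + 6*y - 20; no integer root y with |y| ≤ 4.
Only singular point on the grid: (0, -1).
Classify: substitute x = 0 + u, y = -1 + v and expand: f = -2*u**3 - 2*u**2*v + 2*u*v**2 - 2*v**3 + v**2.
No constant or linear terms (consistent with a singular point). Quadratic part: v**2. Cubic part: -2*u**3 - 2*u**2*v + 2*u*v**2 - 2*v**3.
The quadratic part v**2 is a perfect square, so there is a single (double) tangent line v = 0, i.e. y = -1. Restricting the cubic part to that line (v = 0) leaves -2*u**3 ≠ 0, so f is not divisible by v and the branch is v² ≈ 2*u**3 to lowest order — this is a cusp.
Classification: cusp.


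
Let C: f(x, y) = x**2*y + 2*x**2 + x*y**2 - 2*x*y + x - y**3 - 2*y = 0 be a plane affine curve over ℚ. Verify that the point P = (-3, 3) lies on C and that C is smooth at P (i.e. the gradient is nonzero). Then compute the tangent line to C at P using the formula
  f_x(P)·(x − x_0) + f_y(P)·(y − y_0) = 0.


Tangent line at P: -26*x - 32*y + 18 = 0.

Step 1: f(-3, 3) = 0, so P lies on C.
Step 2: partial derivatives
  f_x(x, y) = 2*x*y + 4*x + y**2 - 2*y + 1, f_y(x, y) = x**2 + 2*x*y - 2*x - 3*y**2 - 2.
  f_x(P) = -26, f_y(P) = -32 (gradient nonzero, so P is smooth).
Step 3: tangent line at P: -26·(x − -3) + -32·(y − 3) = 0.
Expanding: -26*x - 32*y + 18 = 0.


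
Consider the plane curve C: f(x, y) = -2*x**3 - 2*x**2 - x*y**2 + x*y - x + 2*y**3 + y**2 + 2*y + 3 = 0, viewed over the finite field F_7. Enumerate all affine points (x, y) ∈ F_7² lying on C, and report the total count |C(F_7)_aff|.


Affine F_7-points: {(0, 6), (1, 6), (2, 4), (3, 3), (4, 0), (5, 4), (5, 6), (6, 4)}; count = 8.

For each of the 49 pairs (x, y) ∈ F_7², evaluate f(x, y) mod 7. Record the zeros.
  x = 0: [0↦3, 1↦1, 2↦6, 3↦2, 4↦1, 5↦1, 6↦0]  zeros at y ∈ {6}
  x = 1: [0↦5, 1↦3, 2↦6, 3↦5, 4↦5, 5↦4, 6↦0]  zeros at y ∈ {6}
  x = 2: [0↦5, 1↦3, 2↦4, 3↦6, 4↦0, 5↦5, 6↦5]  zeros at y ∈ {4}
  x = 3: [0↦5, 1↦3, 2↦2, 3↦0, 4↦2, 5↦6, 6↦3]  zeros at y ∈ {3}
  x = 4: [0↦0, 1↦5, 2↦2, 3↦3, 4↦6, 5↦2, 6↦3]  zeros at y ∈ {0}
  x = 5: [0↦6, 1↦4, 2↦6, 3↦3, 4↦0, 5↦2, 6↦0]  zeros at y ∈ {4, 6}
  x = 6: [0↦4, 1↦2, 2↦2, 3↦2, 4↦0, 5↦1, 6↦3]  zeros at y ∈ {4}
Collecting zeros: affine points = {(0, 6), (1, 6), (2, 4), (3, 3), (4, 0), (5, 4), (5, 6), (6, 4)}.
Total count |C(F_7)_aff| = 8.


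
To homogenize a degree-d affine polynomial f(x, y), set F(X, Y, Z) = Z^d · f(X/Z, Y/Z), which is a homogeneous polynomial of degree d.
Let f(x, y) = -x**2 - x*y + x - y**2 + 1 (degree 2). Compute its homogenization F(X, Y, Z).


F(X, Y, Z) = -X**2 - X*Y + X*Z - Y**2 + Z**2

deg(f) = 2.
Substitute x = X/Z, y = Y/Z into f, then multiply by Z^2.
  monomial -1·x^2·y^0 ↦ -1·X^2·Y^0·Z^0.
  monomial -1·x^1·y^1 ↦ -1·X^1·Y^1·Z^0.
  monomial 1·x^1·y^0 ↦ 1·X^1·Y^0·Z^1.
  monomial -1·x^0·y^2 ↦ -1·X^0·Y^2·Z^0.
  monomial 1·x^0·y^0 ↦ 1·X^0·Y^0·Z^2.
Collecting: F(X, Y, Z) = -X**2 - X*Y + X*Z - Y**2 + Z**2.


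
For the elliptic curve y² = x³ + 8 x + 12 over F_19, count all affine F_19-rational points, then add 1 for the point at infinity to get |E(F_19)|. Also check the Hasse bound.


Affine points = {(2, 6), (2, 13), (3, 5), (3, 14), (5, 5), (5, 14), (10, 3), (10, 16), (11, 5), (11, 14), (15, 7), (15, 12), (17, 8), (17, 11)}; affine count = 14; |E(F_19)| = 15.

Discriminant check: Δ ∝ 4a³ + 27b² = 4·8³ + 27·12² = 4·512 + 27·144 ≡ 8 (mod 19). Nonzero ⇒ E is nonsingular.
For each x ∈ F_19, compute rhs = x³ + 8·x + 12 mod 19, then count y ∈ F_19 with y² ≡ rhs.
  x = 0: rhs = 12, matching y values: none (0 points).
  x = 1: rhs = 2, matching y values: none (0 points).
  x = 2: rhs = 17, matching y values: 6, 13 (2 points).
  x = 3: rhs = 6, matching y values: 5, 14 (2 points).
  x = 4: rhs = 13, matching y values: none (0 points).
  x = 5: rhs = 6, matching y values: 5, 14 (2 points).
  x = 6: rhs = 10, matching y values: none (0 points).
  x = 7: rhs = 12, matching y values: none (0 points).
  x = 8: rhs = 18, matching y values: none (0 points).
  x = 9: rhs = 15, matching y values: none (0 points).
  x = 10: rhs = 9, matching y values: 3, 16 (2 points).
  x = 11: rhs = 6, matching y values: 5, 14 (2 points).
  x = 12: rhs = 12, matching y values: none (0 points).
  x = 13: rhs = 14, matching y values: none (0 points).
  x = 14: rhs = 18, matching y values: none (0 points).
  x = 15: rhs = 11, matching y values: 7, 12 (2 points).
  x = 16: rhs = 18, matching y values: none (0 points).
  x = 17: rhs = 7, matching y values: 8, 11 (2 points).
  x = 18: rhs = 3, matching y values: none (0 points).
Total affine count: 14.
Full point count |E(F_19)| = 14 + 1 = 15.
Hasse bound: |15 − (19+1)| = |-5| = 5 ≤ 2√19 ≈ 8.7178 ✓.
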